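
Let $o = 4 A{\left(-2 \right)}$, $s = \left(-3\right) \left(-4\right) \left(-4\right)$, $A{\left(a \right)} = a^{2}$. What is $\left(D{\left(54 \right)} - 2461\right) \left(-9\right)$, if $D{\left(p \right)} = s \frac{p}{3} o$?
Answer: $146565$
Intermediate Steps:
$s = -48$ ($s = 12 \left(-4\right) = -48$)
$o = 16$ ($o = 4 \left(-2\right)^{2} = 4 \cdot 4 = 16$)
$D{\left(p \right)} = - 256 p$ ($D{\left(p \right)} = - 48 \frac{p}{3} \cdot 16 = - 16 p 16 = - 256 p$)
$\left(D{\left(54 \right)} - 2461\right) \left(-9\right) = \left(\left(-256\right) 54 - 2461\right) \left(-9\right) = \left(-13824 - 2461\right) \left(-9\right) = \left(-16285\right) \left(-9\right) = 146565$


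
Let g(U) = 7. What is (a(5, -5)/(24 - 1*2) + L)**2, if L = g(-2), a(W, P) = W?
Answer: 25281/484 ≈ 52.233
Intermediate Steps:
L = 7
(a(5, -5)/(24 - 1*2) + L)**2 = (5/(24 - 1*2) + 7)**2 = (5/(24 - 2) + 7)**2 = (5/22 + 7)**2 = (159/22)**2 = 25281/484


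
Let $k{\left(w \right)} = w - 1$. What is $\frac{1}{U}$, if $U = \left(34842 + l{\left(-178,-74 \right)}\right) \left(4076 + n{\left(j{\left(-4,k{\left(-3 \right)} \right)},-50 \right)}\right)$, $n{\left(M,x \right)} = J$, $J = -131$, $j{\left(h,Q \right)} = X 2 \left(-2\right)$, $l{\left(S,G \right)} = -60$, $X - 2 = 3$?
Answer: $\frac{1}{137214990} \approx 7.2878 \cdot 10^{-9}$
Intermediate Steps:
$X = 5$ ($X = 2 + 3 = 5$)
$k{\left(w \right)} = -1 + w$
$j{\left(h,Q \right)} = -20$ ($j{\left(h,Q \right)} = 5 \cdot 2 \left(-2\right) = 10 \left(-2\right) = -20$)
$n{\left(M,x \right)} = -131$
$U = 137214990$ ($U = \left(34842 - 60\right) \left(4076 - 131\right) = 34782 \cdot 3945 = 137214990$)
$\frac{1}{U} = \frac{1}{137214990}$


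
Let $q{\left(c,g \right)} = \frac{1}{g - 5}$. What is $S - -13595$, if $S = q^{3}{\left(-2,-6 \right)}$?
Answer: $\frac{18094944}{1331} \approx 13595.0$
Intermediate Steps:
$q{\left(c,g \right)} = \frac{1}{-5 + g}$
$S = - \frac{1}{1331}$ ($S = \left(\frac{1}{-5 - 6}\right)^{3} = \left(\frac{1}{-11}\right)^{3} = \left(- \frac{1}{11}\right)^{3} = - \frac{1}{1331} \approx -0.00075131$)
$S - -13595 = - \frac{1}{1331} - -13595 = - \frac{1}{1331} + 13595 = \frac{18094944}{1331}$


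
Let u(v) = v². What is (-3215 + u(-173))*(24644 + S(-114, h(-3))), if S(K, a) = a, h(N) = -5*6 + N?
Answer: 657458254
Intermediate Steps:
h(N) = -30 + N
(-3215 + u(-173))*(24644 + S(-114, h(-3))) = (-3215 + (-173)²)*(24644 + (-30 - 3)) = (-3215 + 29929)*(24644 - 33) = 26714*24611 = 657458254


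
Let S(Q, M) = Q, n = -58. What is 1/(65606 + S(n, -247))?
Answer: 1/65548 ≈ 1.5256e-5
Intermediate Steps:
1/(65606 + S(n, -247)) = 1/(65606 - 58) = 1/65548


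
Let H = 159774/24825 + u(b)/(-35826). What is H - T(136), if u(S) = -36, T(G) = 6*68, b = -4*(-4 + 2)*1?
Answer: -19841237032/49410025 ≈ -401.56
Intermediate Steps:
b = 8 (b = -4*(-2)*1 = 8*1 = 8)
T(G) = 408
H = 318053168/49410025 (H = 159774/24825 - 36/(-35826) = 159774*(1/24825) - 36*(-1/35826) = 53258/8275 + 6/5971 = 318053168/49410025 ≈ 6.4370)
H - T(136) = 318053168/49410025 - 1*408 = 318053168/49410025 - 408 = -19841237032/49410025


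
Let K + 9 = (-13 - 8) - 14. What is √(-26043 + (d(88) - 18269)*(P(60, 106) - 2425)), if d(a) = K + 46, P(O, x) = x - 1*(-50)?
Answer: 54*√14205 ≈ 6436.0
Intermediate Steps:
K = -44 (K = -9 + ((-13 - 8) - 14) = -9 + (-21 - 14) = -9 - 35 = -44)
P(O, x) = 50 + x (P(O, x) = x + 50 = 50 + x)
d(a) = 2 (d(a) = -44 + 46 = 2)
√(-26043 + (d(88) - 18269)*(P(60, 106) - 2425)) = √(-26043 + (2 - 18269)*((50 + 106) - 2425)) = √(-26043 - 18267*(156 - 2425)) = √(-26043 - 18267*(-2269)) = √(-26043 + 41447823) = √41421780 = 54*√14205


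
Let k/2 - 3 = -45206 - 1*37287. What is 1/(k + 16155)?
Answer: -1/148825 ≈ -6.7193e-6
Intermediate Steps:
k = -164980 (k = 6 + 2*(-45206 - 1*37287) = 6 + 2*(-45206 - 37287) = 6 + 2*(-82493) = 6 - 164986 = -164980)
1/(k + 16155) = 1/(-164980 + 16155) = 1/(-148825) = -1/148825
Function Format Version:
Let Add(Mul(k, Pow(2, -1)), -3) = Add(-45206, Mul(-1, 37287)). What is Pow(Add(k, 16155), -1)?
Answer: Rational(-1, 148825) ≈ -6.7193e-6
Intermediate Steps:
k = -164980 (k = Add(6, Mul(2, Add(-45206, Mul(-1, 37287)))) = Add(6, Mul(2, Add(-45206, -37287))) = Add(6, Mul(2, -82493)) = Add(6, -164986) = -164980)
Pow(Add(k, 16155), -1) = Pow(Add(-164980, 16155), -1) = Pow(-148825, -1) = Rational(-1, 148825)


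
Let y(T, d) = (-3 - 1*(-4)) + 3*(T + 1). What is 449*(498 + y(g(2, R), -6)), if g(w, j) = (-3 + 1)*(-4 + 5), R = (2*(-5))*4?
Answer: 222704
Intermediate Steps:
R = -40 (R = -10*4 = -40)
g(w, j) = -2 (g(w, j) = -2*1 = -2)
y(T, d) = 4 + 3*T (y(T, d) = (-3 + 4) + 3*(1 + T) = 1 + (3 + 3*T) = 4 + 3*T)
449*(498 + y(g(2, R), -6)) = 449*(498 + (4 + 3*(-2))) = 449*(498 + (4 - 6)) = 449*(498 - 2) = 449*496 = 222704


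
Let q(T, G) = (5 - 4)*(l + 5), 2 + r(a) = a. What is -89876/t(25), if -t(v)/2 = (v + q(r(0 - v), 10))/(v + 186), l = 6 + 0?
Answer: 4740959/18 ≈ 2.6339e+5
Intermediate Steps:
l = 6
r(a) = -2 + a
q(T, G) = 11 (q(T, G) = (5 - 4)*(6 + 5) = 1*11 = 11)
t(v) = -2*(11 + v)/(186 + v) (t(v) = -2*(v + 11)/(v + 186) = -2*(11 + v)/(186 + v))
-89876/t(25) = -89876*(186 + 25)/(2*(-11 - 1*25)) = -89876*211/(2*(-11 - 25)) = -89876/(2*(1/211)*(-36)) = -89876/(-72/211) = -89876*(-211/72) = 4740959/18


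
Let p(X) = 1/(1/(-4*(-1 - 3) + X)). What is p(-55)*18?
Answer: -702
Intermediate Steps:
p(X) = 16 + X (p(X) = 1/(1/(-4*(-4) + X)) = 1/(1/(16 + X)) = 16 + X)
p(-55)*18 = (16 - 55)*18 = -39*18 = -702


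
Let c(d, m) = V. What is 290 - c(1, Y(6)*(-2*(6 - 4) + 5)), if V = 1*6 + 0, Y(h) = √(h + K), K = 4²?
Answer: 284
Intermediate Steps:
K = 16
Y(h) = √(16 + h) (Y(h) = √(h + 16) = √(16 + h))
V = 6 (V = 6 + 0 = 6)
c(d, m) = 6
290 - c(1, Y(6)*(-2*(6 - 4) + 5)) = 290 - 1*6 = 290 - 6 = 284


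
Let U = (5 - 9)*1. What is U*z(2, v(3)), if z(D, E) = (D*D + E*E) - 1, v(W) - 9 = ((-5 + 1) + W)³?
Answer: -268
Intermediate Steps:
v(W) = 9 + (-4 + W)³ (v(W) = 9 + ((-5 + 1) + W)³ = 9 + (-4 + W)³)
U = -4 (U = -4*1 = -4)
z(D, E) = -1 + D² + E² (z(D, E) = (D² + E²) - 1 = -1 + D² + E²)
U*z(2, v(3)) = -4*(-1 + 2² + (9 + (-4 + 3)³)²) = -4*(-1 + 4 + (9 + (-1)³)²) = -4*(-1 + 4 + (9 - 1)²) = -4*(-1 + 4 + 8²) = -4*(-1 + 4 + 64) = -4*67 = -268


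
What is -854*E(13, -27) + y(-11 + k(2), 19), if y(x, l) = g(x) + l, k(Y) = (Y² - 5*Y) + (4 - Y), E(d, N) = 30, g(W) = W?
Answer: -25616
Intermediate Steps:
k(Y) = 4 + Y² - 6*Y
y(x, l) = l + x (y(x, l) = x + l = l + x)
-854*E(13, -27) + y(-11 + k(2), 19) = -854*30 + (19 + (-11 + (4 + 2² - 6*2))) = -25620 + (19 + (-11 + (4 + 4 - 12))) = -25620 + (19 + (-11 - 4)) = -25620 + (19 - 15) = -25620 + 4 = -25616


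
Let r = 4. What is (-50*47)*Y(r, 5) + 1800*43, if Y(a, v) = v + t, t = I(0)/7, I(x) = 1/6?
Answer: 1377475/21 ≈ 65594.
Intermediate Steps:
I(x) = ⅙ (I(x) = 1*(⅙) = ⅙)
t = 1/42 (t = (⅙)/7 = (⅙)*(⅐) = 1/42 ≈ 0.023810)
Y(a, v) = 1/42 + v (Y(a, v) = v + 1/42 = 1/42 + v)
(-50*47)*Y(r, 5) + 1800*43 = (-50*47)*(1/42 + 5) + 1800*43 = -2350*211/42 + 77400 = -247925/21 + 77400 = 1377475/21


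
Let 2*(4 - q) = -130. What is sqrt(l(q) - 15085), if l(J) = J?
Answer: 2*I*sqrt(3754) ≈ 122.54*I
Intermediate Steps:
q = 69 (q = 4 - 1/2*(-130) = 4 + 65 = 69)
sqrt(l(q) - 15085) = sqrt(69 - 15085) = sqrt(-15016) = 2*I*sqrt(3754)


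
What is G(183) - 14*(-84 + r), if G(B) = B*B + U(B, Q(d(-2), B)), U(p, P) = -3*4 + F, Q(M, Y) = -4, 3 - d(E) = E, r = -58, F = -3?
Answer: 35462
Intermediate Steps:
d(E) = 3 - E
U(p, P) = -15 (U(p, P) = -3*4 - 3 = -12 - 3 = -15)
G(B) = -15 + B² (G(B) = B*B - 15 = B² - 15 = -15 + B²)
G(183) - 14*(-84 + r) = (-15 + 183²) - 14*(-84 - 58) = (-15 + 33489) - 14*(-142) = 33474 - 1*(-1988) = 33474 + 1988 = 35462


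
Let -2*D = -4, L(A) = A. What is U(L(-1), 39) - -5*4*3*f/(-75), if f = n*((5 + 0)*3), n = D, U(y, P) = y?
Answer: -25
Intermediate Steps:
D = 2 (D = -½*(-4) = 2)
n = 2
f = 30 (f = 2*((5 + 0)*3) = 2*(5*3) = 2*15 = 30)
U(L(-1), 39) - -5*4*3*f/(-75) = -1 - -5*4*3*30/(-75) = -1 - (-20*3)*30*(-1/75) = -1 - (-60)*(-2)/5 = -1 - 1*24 = -1 - 24 = -25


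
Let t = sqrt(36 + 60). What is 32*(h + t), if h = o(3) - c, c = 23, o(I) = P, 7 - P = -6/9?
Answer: -1472/3 + 128*sqrt(6) ≈ -177.13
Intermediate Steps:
t = 4*sqrt(6) (t = sqrt(96) = 4*sqrt(6) ≈ 9.7980)
P = 23/3 (P = 7 - (-6)/9 = 7 - 1*(-2/3) = 7 + 2/3 = 23/3 ≈ 7.6667)
o(I) = 23/3
h = -46/3 (h = 23/3 - 1*23 = 23/3 - 23 = -46/3 ≈ -15.333)
32*(h + t) = 32*(-46/3 + 4*sqrt(6)) = -1472/3 + 128*sqrt(6)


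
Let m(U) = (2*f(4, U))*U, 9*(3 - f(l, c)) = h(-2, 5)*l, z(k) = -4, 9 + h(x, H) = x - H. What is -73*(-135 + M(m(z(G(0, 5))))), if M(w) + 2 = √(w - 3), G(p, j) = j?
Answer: 10001 - 73*I*√755/3 ≈ 10001.0 - 668.61*I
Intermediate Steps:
h(x, H) = -9 + x - H (h(x, H) = -9 + (x - H) = -9 + x - H)
f(l, c) = 3 + 16*l/9 (f(l, c) = 3 - (-9 - 2 - 1*5)*l/9 = 3 - (-9 - 2 - 5)*l/9 = 3 - (-16)*l/9 = 3 + 16*l/9)
m(U) = 182*U/9 (m(U) = (2*(3 + (16/9)*4))*U = (2*(3 + 64/9))*U = (2*(91/9))*U = 182*U/9)
M(w) = -2 + √(-3 + w) (M(w) = -2 + √(w - 3) = -2 + √(-3 + w))
-73*(-135 + M(m(z(G(0, 5))))) = -73*(-135 + (-2 + √(-3 + (182/9)*(-4)))) = -73*(-135 + (-2 + √(-3 - 728/9))) = -73*(-135 + (-2 + √(-755/9))) = -73*(-135 + (-2 + I*√755/3)) = -73*(-137 + I*√755/3) = 10001 - 73*I*√755/3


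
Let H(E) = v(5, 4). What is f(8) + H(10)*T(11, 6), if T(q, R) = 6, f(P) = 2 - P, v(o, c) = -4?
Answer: -30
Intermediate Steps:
H(E) = -4
f(8) + H(10)*T(11, 6) = (2 - 1*8) - 4*6 = (2 - 8) - 24 = -6 - 24 = -30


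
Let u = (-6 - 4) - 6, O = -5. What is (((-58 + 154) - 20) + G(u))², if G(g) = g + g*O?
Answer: 19600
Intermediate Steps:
u = -16 (u = -10 - 6 = -16)
G(g) = -4*g (G(g) = g + g*(-5) = g - 5*g = -4*g)
(((-58 + 154) - 20) + G(u))² = (((-58 + 154) - 20) - 4*(-16))² = ((96 - 20) + 64)² = (76 + 64)² = 140² = 19600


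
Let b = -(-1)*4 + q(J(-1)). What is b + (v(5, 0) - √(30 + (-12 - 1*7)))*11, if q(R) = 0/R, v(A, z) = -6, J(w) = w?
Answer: -62 - 11*√11 ≈ -98.483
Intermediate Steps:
q(R) = 0
b = 4 (b = -(-1)*4 + 0 = -1*(-4) + 0 = 4 + 0 = 4)
b + (v(5, 0) - √(30 + (-12 - 1*7)))*11 = 4 + (-6 - √(30 + (-12 - 1*7)))*11 = 4 + (-6 - √(30 + (-12 - 7)))*11 = 4 + (-6 - √(30 - 19))*11 = 4 + (-6 - √11)*11 = 4 + (-66 - 11*√11) = -62 - 11*√11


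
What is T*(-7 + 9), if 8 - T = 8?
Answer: 0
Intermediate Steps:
T = 0 (T = 8 - 1*8 = 8 - 8 = 0)
T*(-7 + 9) = 0*(-7 + 9) = 0*2 = 0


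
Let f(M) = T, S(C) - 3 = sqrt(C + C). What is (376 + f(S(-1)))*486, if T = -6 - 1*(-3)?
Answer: 181278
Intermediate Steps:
T = -3 (T = -6 + 3 = -3)
S(C) = 3 + sqrt(2)*sqrt(C) (S(C) = 3 + sqrt(C + C) = 3 + sqrt(2*C) = 3 + sqrt(2)*sqrt(C))
f(M) = -3
(376 + f(S(-1)))*486 = (376 - 3)*486 = 373*486 = 181278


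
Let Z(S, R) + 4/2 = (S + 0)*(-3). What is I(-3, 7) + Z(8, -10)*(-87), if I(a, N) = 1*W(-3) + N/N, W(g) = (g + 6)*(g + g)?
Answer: 2245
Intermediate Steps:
Z(S, R) = -2 - 3*S (Z(S, R) = -2 + (S + 0)*(-3) = -2 + S*(-3) = -2 - 3*S)
W(g) = 2*g*(6 + g) (W(g) = (6 + g)*(2*g) = 2*g*(6 + g))
I(a, N) = -17 (I(a, N) = 1*(2*(-3)*(6 - 3)) + N/N = 1*(2*(-3)*3) + 1 = 1*(-18) + 1 = -18 + 1 = -17)
I(-3, 7) + Z(8, -10)*(-87) = -17 + (-2 - 3*8)*(-87) = -17 + (-2 - 24)*(-87) = -17 - 26*(-87) = -17 + 2262 = 2245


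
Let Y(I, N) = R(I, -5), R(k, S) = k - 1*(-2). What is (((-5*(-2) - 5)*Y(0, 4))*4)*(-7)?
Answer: -280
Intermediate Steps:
R(k, S) = 2 + k (R(k, S) = k + 2 = 2 + k)
Y(I, N) = 2 + I
(((-5*(-2) - 5)*Y(0, 4))*4)*(-7) = (((-5*(-2) - 5)*(2 + 0))*4)*(-7) = (((10 - 5)*2)*4)*(-7) = ((5*2)*4)*(-7) = (10*4)*(-7) = 40*(-7) = -280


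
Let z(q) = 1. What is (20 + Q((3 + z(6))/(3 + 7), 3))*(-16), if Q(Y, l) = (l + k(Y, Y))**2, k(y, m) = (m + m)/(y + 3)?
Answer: -140880/289 ≈ -487.47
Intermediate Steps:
k(y, m) = 2*m/(3 + y) (k(y, m) = (2*m)/(3 + y) = 2*m/(3 + y))
Q(Y, l) = (l + 2*Y/(3 + Y))**2
(20 + Q((3 + z(6))/(3 + 7), 3))*(-16) = (20 + (2*((3 + 1)/(3 + 7)) + 3*(3 + (3 + 1)/(3 + 7)))**2/(3 + (3 + 1)/(3 + 7))**2)*(-16) = (20 + (2*(4/10) + 3*(3 + 4/10))**2/(3 + 4/10)**2)*(-16) = (20 + (2*(4*(1/10)) + 3*(3 + 4*(1/10)))**2/(3 + 4*(1/10))**2)*(-16) = (20 + (2*(2/5) + 3*(3 + 2/5))**2/(3 + 2/5)**2)*(-16) = (20 + (4/5 + 3*(17/5))**2/(17/5)**2)*(-16) = (20 + 25*(4/5 + 51/5)**2/289)*(-16) = (20 + (25/289)*11**2)*(-16) = (20 + (25/289)*121)*(-16) = (20 + 3025/289)*(-16) = (8805/289)*(-16) = -140880/289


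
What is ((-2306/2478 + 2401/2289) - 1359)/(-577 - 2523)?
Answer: 183518327/418658100 ≈ 0.43835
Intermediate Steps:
((-2306/2478 + 2401/2289) - 1359)/(-577 - 2523) = ((-2306*1/2478 + 2401*(1/2289)) - 1359)/(-3100) = ((-1153/1239 + 343/327) - 1359)*(-1/3100) = (15982/135051 - 1359)*(-1/3100) = -183518327/135051*(-1/3100) = 183518327/418658100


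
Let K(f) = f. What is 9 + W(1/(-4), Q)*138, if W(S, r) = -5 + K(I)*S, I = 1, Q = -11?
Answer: -1431/2 ≈ -715.50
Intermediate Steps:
W(S, r) = -5 + S (W(S, r) = -5 + 1*S = -5 + S)
9 + W(1/(-4), Q)*138 = 9 + (-5 + 1/(-4))*138 = 9 + (-5 - 1/4)*138 = 9 - 21/4*138 = 9 - 1449/2 = -1431/2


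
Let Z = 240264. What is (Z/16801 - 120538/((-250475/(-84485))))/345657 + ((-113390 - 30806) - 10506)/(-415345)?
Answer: 6159660432712634752/24166505273165344635 ≈ 0.25488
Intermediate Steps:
(Z/16801 - 120538/((-250475/(-84485))))/345657 + ((-113390 - 30806) - 10506)/(-415345) = (240264/16801 - 120538/((-250475/(-84485))))/345657 + ((-113390 - 30806) - 10506)/(-415345) = (240264*(1/16801) - 120538/((-250475*(-1/84485))))*(1/345657) + (-144196 - 10506)*(-1/415345) = (240264/16801 - 120538/50095/16897)*(1/345657) - 154702*(-1/415345) = (240264/16801 - 120538*16897/50095)*(1/345657) + 154702/415345 = (240264/16801 - 2036730586/50095)*(1/345657) + 154702/415345 = -34207074550306/841646095*1/345657 + 154702/415345 = -34207074550306/290920864259415 + 154702/415345 = 6159660432712634752/24166505273165344635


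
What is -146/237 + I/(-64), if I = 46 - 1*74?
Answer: -677/3792 ≈ -0.17853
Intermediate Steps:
I = -28 (I = 46 - 74 = -28)
-146/237 + I/(-64) = -146/237 - 28/(-64) = -146*1/237 - 28*(-1/64) = -146/237 + 7/16 = -677/3792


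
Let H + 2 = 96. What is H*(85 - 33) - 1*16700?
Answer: -11812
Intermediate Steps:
H = 94 (H = -2 + 96 = 94)
H*(85 - 33) - 1*16700 = 94*(85 - 33) - 1*16700 = 94*52 - 16700 = 4888 - 16700 = -11812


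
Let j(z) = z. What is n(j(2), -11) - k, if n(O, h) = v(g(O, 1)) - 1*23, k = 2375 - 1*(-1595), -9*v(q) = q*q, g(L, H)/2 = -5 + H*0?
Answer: -36037/9 ≈ -4004.1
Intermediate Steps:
g(L, H) = -10 (g(L, H) = 2*(-5 + H*0) = 2*(-5 + 0) = 2*(-5) = -10)
v(q) = -q²/9 (v(q) = -q*q/9 = -q²/9)
k = 3970 (k = 2375 + 1595 = 3970)
n(O, h) = -307/9 (n(O, h) = -⅑*(-10)² - 1*23 = -⅑*100 - 23 = -100/9 - 23 = -307/9)
n(j(2), -11) - k = -307/9 - 1*3970 = -307/9 - 3970 = -36037/9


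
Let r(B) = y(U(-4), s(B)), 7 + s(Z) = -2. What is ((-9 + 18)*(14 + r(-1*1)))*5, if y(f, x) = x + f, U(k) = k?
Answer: 45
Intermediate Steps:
s(Z) = -9 (s(Z) = -7 - 2 = -9)
y(f, x) = f + x
r(B) = -13 (r(B) = -4 - 9 = -13)
((-9 + 18)*(14 + r(-1*1)))*5 = ((-9 + 18)*(14 - 13))*5 = (9*1)*5 = 9*5 = 45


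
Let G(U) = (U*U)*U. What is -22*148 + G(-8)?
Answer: -3768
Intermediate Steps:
G(U) = U³ (G(U) = U²*U = U³)
-22*148 + G(-8) = -22*148 + (-8)³ = -3256 - 512 = -3768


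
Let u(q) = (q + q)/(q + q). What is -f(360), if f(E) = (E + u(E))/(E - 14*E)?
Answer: 361/4680 ≈ 0.077137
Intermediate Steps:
u(q) = 1 (u(q) = (2*q)/((2*q)) = (2*q)*(1/(2*q)) = 1)
f(E) = -(1 + E)/(13*E) (f(E) = (E + 1)/(E - 14*E) = (1 + E)/((-13*E)) = (1 + E)*(-1/(13*E)) = -(1 + E)/(13*E))
-f(360) = -(-1 - 1*360)/(13*360) = -(-1 - 360)/(13*360) = -(-361)/(13*360) = -1*(-361/4680) = 361/4680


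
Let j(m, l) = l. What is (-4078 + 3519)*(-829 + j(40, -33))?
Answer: 481858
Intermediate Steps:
(-4078 + 3519)*(-829 + j(40, -33)) = (-4078 + 3519)*(-829 - 33) = -559*(-862) = 481858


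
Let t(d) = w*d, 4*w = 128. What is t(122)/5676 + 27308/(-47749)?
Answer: 7852972/67755831 ≈ 0.11590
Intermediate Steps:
w = 32 (w = (¼)*128 = 32)
t(d) = 32*d
t(122)/5676 + 27308/(-47749) = (32*122)/5676 + 27308/(-47749) = 3904*(1/5676) + 27308*(-1/47749) = 976/1419 - 27308/47749 = 7852972/67755831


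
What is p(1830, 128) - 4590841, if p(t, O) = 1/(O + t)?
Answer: -8988866677/1958 ≈ -4.5908e+6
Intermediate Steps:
p(1830, 128) - 4590841 = 1/(128 + 1830) - 4590841 = 1/1958 - 4590841 = -8988866677/1958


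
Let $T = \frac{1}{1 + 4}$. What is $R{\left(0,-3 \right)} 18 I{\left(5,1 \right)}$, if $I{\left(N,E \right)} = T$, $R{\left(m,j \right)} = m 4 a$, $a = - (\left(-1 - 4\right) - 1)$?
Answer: $0$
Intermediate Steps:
$a = 6$ ($a = - (-5 - 1) = \left(-1\right) \left(-6\right) = 6$)
$T = \frac{1}{5} \approx 0.2$
$R{\left(m,j \right)} = 24 m$ ($R{\left(m,j \right)} = m 4 \cdot 6 = 4 m 6 = 24 m$)
$I{\left(N,E \right)} = \frac{1}{5}$
$R{\left(0,-3 \right)} 18 I{\left(5,1 \right)} = 24 \cdot 0 \cdot 18 \cdot \frac{1}{5} = 0 \cdot 18 \cdot \frac{1}{5} = 0 \cdot \frac{1}{5} = 0$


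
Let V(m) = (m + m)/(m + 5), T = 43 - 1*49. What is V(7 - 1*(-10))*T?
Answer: -102/11 ≈ -9.2727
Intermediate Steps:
T = -6 (T = 43 - 49 = -6)
V(m) = 2*m/(5 + m) (V(m) = (2*m)/(5 + m) = 2*m/(5 + m))
V(7 - 1*(-10))*T = (2*(7 - 1*(-10))/(5 + (7 - 1*(-10))))*(-6) = (2*(7 + 10)/(5 + (7 + 10)))*(-6) = (2*17/(5 + 17))*(-6) = (2*17/22)*(-6) = (2*17*(1/22))*(-6) = (17/11)*(-6) = -102/11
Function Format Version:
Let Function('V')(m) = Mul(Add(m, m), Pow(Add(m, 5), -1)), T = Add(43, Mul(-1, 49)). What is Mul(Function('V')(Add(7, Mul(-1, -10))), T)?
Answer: Rational(-102, 11) ≈ -9.2727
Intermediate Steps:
T = -6 (T = Add(43, -49) = -6)
Function('V')(m) = Mul(2, m, Pow(Add(5, m), -1)) (Function('V')(m) = Mul(Mul(2, m), Pow(Add(5, m), -1)) = Mul(2, m, Pow(Add(5, m), -1)))
Mul(Function('V')(Add(7, Mul(-1, -10))), T) = Mul(Mul(2, Add(7, Mul(-1, -10)), Pow(Add(5, Add(7, Mul(-1, -10))), -1)), -6) = Mul(Mul(2, Add(7, 10), Pow(Add(5, Add(7, 10)), -1)), -6) = Mul(Mul(2, 17, Pow(Add(5, 17), -1)), -6) = Mul(Mul(2, 17, Pow(22, -1)), -6) = Mul(Mul(2, 17, Rational(1, 22)), -6) = Mul(Rational(17, 11), -6) = Rational(-102, 11)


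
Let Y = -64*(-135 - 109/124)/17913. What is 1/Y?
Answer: 79329/38512 ≈ 2.0599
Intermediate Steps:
Y = 38512/79329 (Y = -64*(-135 - 109*1/124)*(1/17913) = -64*(-135 - 109/124)*(1/17913) = -64*(-16849/124)*(1/17913) = (269584/31)*(1/17913) = 38512/79329 ≈ 0.48547)
1/Y = 1/(38512/79329) = 79329/38512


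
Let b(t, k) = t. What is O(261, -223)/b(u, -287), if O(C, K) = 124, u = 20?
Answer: 31/5 ≈ 6.2000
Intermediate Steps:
O(261, -223)/b(u, -287) = 124/20 = 124*(1/20) = 31/5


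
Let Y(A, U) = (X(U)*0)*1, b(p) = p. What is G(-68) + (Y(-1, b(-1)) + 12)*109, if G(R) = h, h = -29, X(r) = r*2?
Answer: 1279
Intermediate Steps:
X(r) = 2*r
G(R) = -29
Y(A, U) = 0 (Y(A, U) = ((2*U)*0)*1 = 0*1 = 0)
G(-68) + (Y(-1, b(-1)) + 12)*109 = -29 + (0 + 12)*109 = -29 + 12*109 = -29 + 1308 = 1279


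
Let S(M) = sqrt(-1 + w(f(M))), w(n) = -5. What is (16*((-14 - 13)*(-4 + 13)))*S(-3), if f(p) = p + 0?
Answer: -3888*I*sqrt(6) ≈ -9523.6*I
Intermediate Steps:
f(p) = p
S(M) = I*sqrt(6) (S(M) = sqrt(-1 - 5) = sqrt(-6) = I*sqrt(6))
(16*((-14 - 13)*(-4 + 13)))*S(-3) = (16*((-14 - 13)*(-4 + 13)))*(I*sqrt(6)) = (16*(-27*9))*(I*sqrt(6)) = (16*(-243))*(I*sqrt(6)) = -3888*I*sqrt(6)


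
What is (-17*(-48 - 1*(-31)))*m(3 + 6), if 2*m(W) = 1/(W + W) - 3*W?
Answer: -140165/36 ≈ -3893.5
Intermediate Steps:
m(W) = -3*W/2 + 1/(4*W) (m(W) = (1/(W + W) - 3*W)/2 = (1/(2*W) - 3*W)/2 = -3*W/2 + 1/(4*W))
(-17*(-48 - 1*(-31)))*m(3 + 6) = (-17*(-48 - 1*(-31)))*((1 - 6*(3 + 6)²)/(4*(3 + 6))) = (-17*(-48 + 31))*((¼)*(1 - 6*9²)/9) = (-17*(-17))*((¼)*(⅑)*(1 - 6*81)) = 289*((¼)*(⅑)*(1 - 486)) = 289*((¼)*(⅑)*(-485)) = 289*(-485/36) = -140165/36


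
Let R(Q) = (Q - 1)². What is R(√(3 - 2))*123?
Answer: 0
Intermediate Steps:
R(Q) = (-1 + Q)²
R(√(3 - 2))*123 = (-1 + √(3 - 2))²*123 = (-1 + √1)²*123 = (-1 + 1)²*123 = 0²*123 = 0*123 = 0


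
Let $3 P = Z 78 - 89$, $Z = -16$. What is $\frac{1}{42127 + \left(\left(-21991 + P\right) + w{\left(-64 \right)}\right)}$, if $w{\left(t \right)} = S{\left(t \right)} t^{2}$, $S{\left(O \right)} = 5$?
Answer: $\frac{3}{120511} \approx 2.4894 \cdot 10^{-5}$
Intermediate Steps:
$w{\left(t \right)} = 5 t^{2}$
$P = - \frac{1337}{3}$ ($P = \frac{\left(-16\right) 78 - 89}{3} = \frac{-1248 - 89}{3} = \frac{1}{3} \left(-1337\right) = - \frac{1337}{3} \approx -445.67$)
$\frac{1}{42127 + \left(\left(-21991 + P\right) + w{\left(-64 \right)}\right)} = \frac{1}{42127 + \left(\left(-21991 - \frac{1337}{3}\right) + 5 \left(-64\right)^{2}\right)} = \frac{1}{42127 + \left(- \frac{67310}{3} + 5 \cdot 4096\right)} = \frac{1}{42127 + \left(- \frac{67310}{3} + 20480\right)} = \frac{1}{42127 - \frac{5870}{3}} = \frac{1}{\frac{120511}{3}} = \frac{3}{120511}$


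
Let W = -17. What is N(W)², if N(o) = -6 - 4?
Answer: 100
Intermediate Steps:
N(o) = -10
N(W)² = (-10)² = 100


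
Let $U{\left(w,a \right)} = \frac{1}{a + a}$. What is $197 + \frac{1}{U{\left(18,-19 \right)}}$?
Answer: $159$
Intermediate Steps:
$U{\left(w,a \right)} = \frac{1}{2 a}$
$197 + \frac{1}{U{\left(18,-19 \right)}} = 197 + \frac{1}{\frac{1}{2} \frac{1}{-19}} = 197 + \frac{1}{\frac{1}{2} \left(- \frac{1}{19}\right)} = 197 + \frac{1}{- \frac{1}{38}} = 197 - 38 = 159$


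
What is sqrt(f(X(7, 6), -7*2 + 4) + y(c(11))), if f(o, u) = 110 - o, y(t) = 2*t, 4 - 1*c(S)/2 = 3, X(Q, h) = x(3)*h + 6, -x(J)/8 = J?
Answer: 6*sqrt(7) ≈ 15.875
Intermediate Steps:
x(J) = -8*J
X(Q, h) = 6 - 24*h (X(Q, h) = (-8*3)*h + 6 = -24*h + 6 = 6 - 24*h)
c(S) = 2 (c(S) = 8 - 2*3 = 8 - 6 = 2)
sqrt(f(X(7, 6), -7*2 + 4) + y(c(11))) = sqrt((110 - (6 - 24*6)) + 2*2) = sqrt((110 - (6 - 144)) + 4) = sqrt((110 - 1*(-138)) + 4) = sqrt((110 + 138) + 4) = sqrt(248 + 4) = sqrt(252) = 6*sqrt(7)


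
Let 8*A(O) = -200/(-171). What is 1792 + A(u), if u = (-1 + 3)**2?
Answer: 306457/171 ≈ 1792.1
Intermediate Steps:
u = 4 (u = 2**2 = 4)
A(O) = 25/171 (A(O) = (-200/(-171))/8 = (-200*(-1/171))/8 = (1/8)*(200/171) = 25/171)
1792 + A(u) = 1792 + 25/171 = 306457/171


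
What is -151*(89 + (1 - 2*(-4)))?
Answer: -14798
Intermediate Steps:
-151*(89 + (1 - 2*(-4))) = -151*(89 + (1 + 8)) = -151*(89 + 9) = -151*98 = -14798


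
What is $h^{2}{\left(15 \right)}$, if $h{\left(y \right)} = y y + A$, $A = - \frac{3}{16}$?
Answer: $\frac{12938409}{256} \approx 50541.0$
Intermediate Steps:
$A = - \frac{3}{16}$ ($A = \left(-3\right) \frac{1}{16} = - \frac{3}{16} \approx -0.1875$)
$h{\left(y \right)} = - \frac{3}{16} + y^{2}$ ($h{\left(y \right)} = y y - \frac{3}{16} = y^{2} - \frac{3}{16} = - \frac{3}{16} + y^{2}$)
$h^{2}{\left(15 \right)} = \left(- \frac{3}{16} + 15^{2}\right)^{2} = \left(- \frac{3}{16} + 225\right)^{2} = \left(\frac{3597}{16}\right)^{2} = \frac{12938409}{256}$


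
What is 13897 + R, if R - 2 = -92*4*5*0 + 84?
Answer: 13983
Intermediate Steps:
R = 86 (R = 2 + (-92*4*5*0 + 84) = 2 + (-1840*0 + 84) = 2 + (-92*0 + 84) = 2 + (0 + 84) = 2 + 84 = 86)
13897 + R = 13897 + 86 = 13983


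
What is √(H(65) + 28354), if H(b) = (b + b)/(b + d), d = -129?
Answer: 3*√201614/8 ≈ 168.38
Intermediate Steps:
H(b) = 2*b/(-129 + b) (H(b) = (b + b)/(b - 129) = (2*b)/(-129 + b) = 2*b/(-129 + b))
√(H(65) + 28354) = √(2*65/(-129 + 65) + 28354) = √(2*65/(-64) + 28354) = √(2*65*(-1/64) + 28354) = √(-65/32 + 28354) = √(907263/32) = 3*√201614/8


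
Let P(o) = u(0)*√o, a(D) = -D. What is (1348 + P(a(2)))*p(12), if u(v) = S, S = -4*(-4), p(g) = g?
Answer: 16176 + 192*I*√2 ≈ 16176.0 + 271.53*I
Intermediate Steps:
S = 16
u(v) = 16
P(o) = 16*√o
(1348 + P(a(2)))*p(12) = (1348 + 16*√(-1*2))*12 = (1348 + 16*√(-2))*12 = (1348 + 16*(I*√2))*12 = (1348 + 16*I*√2)*12 = 16176 + 192*I*√2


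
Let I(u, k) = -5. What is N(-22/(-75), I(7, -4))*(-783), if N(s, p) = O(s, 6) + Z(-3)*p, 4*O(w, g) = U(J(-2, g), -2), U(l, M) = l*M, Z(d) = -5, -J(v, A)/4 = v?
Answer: -16443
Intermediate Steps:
J(v, A) = -4*v
U(l, M) = M*l
O(w, g) = -4 (O(w, g) = (-(-8)*(-2))/4 = (-2*8)/4 = (¼)*(-16) = -4)
N(s, p) = -4 - 5*p
N(-22/(-75), I(7, -4))*(-783) = (-4 - 5*(-5))*(-783) = (-4 + 25)*(-783) = 21*(-783) = -16443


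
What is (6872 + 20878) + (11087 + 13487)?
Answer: 52324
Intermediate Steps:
(6872 + 20878) + (11087 + 13487) = 27750 + 24574 = 52324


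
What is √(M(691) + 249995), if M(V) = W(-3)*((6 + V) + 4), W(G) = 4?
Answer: √252799 ≈ 502.79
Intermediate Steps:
M(V) = 40 + 4*V (M(V) = 4*((6 + V) + 4) = 4*(10 + V) = 40 + 4*V)
√(M(691) + 249995) = √((40 + 4*691) + 249995) = √((40 + 2764) + 249995) = √(2804 + 249995) = √252799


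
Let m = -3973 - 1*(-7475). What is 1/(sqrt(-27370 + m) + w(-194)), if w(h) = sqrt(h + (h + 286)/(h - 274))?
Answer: -39*I/(sqrt(295373) + 234*sqrt(663)) ≈ -0.0059372*I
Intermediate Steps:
m = 3502 (m = -3973 + 7475 = 3502)
w(h) = sqrt(h + (286 + h)/(-274 + h))
1/(sqrt(-27370 + m) + w(-194)) = 1/(sqrt(-27370 + 3502) + sqrt((286 - 194 - 194*(-274 - 194))/(-274 - 194))) = 1/(sqrt(-23868) + sqrt((286 - 194 - 194*(-468))/(-468))) = 1/(6*I*sqrt(663) + sqrt(-(286 - 194 + 90792)/468)) = 1/(6*I*sqrt(663) + sqrt(-1/468*90884)) = 1/(6*I*sqrt(663) + sqrt(-22721/117)) = 1/(6*I*sqrt(663) + I*sqrt(295373)/39)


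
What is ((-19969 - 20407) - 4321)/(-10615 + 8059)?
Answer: 14899/852 ≈ 17.487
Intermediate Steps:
((-19969 - 20407) - 4321)/(-10615 + 8059) = (-40376 - 4321)/(-2556) = -44697*(-1/2556) = 14899/852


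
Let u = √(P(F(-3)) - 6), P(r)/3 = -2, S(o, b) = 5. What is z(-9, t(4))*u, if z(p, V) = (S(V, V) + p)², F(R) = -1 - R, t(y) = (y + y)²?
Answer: 32*I*√3 ≈ 55.426*I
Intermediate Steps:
t(y) = 4*y² (t(y) = (2*y)² = 4*y²)
P(r) = -6 (P(r) = 3*(-2) = -6)
u = 2*I*√3 (u = √(-6 - 6) = √(-12) = 2*I*√3 ≈ 3.4641*I)
z(p, V) = (5 + p)²
z(-9, t(4))*u = (5 - 9)²*(2*I*√3) = (-4)²*(2*I*√3) = 16*(2*I*√3) = 32*I*√3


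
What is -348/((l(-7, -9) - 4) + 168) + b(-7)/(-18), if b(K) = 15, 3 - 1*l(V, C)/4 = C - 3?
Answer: -401/168 ≈ -2.3869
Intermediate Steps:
l(V, C) = 24 - 4*C (l(V, C) = 12 - 4*(C - 3) = 12 - 4*(-3 + C) = 12 + (12 - 4*C) = 24 - 4*C)
-348/((l(-7, -9) - 4) + 168) + b(-7)/(-18) = -348/(((24 - 4*(-9)) - 4) + 168) + 15/(-18) = -348/(((24 + 36) - 4) + 168) + 15*(-1/18) = -348/((60 - 4) + 168) - ⅚ = -348/(56 + 168) - ⅚ = -348/224 - ⅚ = -348*1/224 - ⅚ = -87/56 - ⅚ = -401/168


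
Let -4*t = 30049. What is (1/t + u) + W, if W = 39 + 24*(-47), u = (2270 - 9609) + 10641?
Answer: 66498433/30049 ≈ 2213.0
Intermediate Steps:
t = -30049/4 (t = -¼*30049 = -30049/4 ≈ -7512.3)
u = 3302 (u = -7339 + 10641 = 3302)
W = -1089 (W = 39 - 1128 = -1089)
(1/t + u) + W = (1/(-30049/4) + 3302) - 1089 = (-4/30049 + 3302) - 1089 = 99221794/30049 - 1089 = 66498433/30049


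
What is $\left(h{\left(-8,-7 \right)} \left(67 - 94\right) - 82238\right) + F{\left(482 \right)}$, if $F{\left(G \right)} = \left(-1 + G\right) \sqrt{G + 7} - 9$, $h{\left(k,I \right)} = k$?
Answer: $-82031 + 481 \sqrt{489} \approx -71395.0$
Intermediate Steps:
$F{\left(G \right)} = -9 + \sqrt{7 + G} \left(-1 + G\right)$ ($F{\left(G \right)} = \left(-1 + G\right) \sqrt{7 + G} - 9 = \sqrt{7 + G} \left(-1 + G\right) - 9 = -9 + \sqrt{7 + G} \left(-1 + G\right)$)
$\left(h{\left(-8,-7 \right)} \left(67 - 94\right) - 82238\right) + F{\left(482 \right)} = \left(- 8 \left(67 - 94\right) - 82238\right) - \left(9 - 481 \sqrt{7 + 482}\right) = \left(\left(-8\right) \left(-27\right) - 82238\right) - \left(9 - 481 \sqrt{489}\right) = \left(216 - 82238\right) - \left(9 - 481 \sqrt{489}\right) = -82022 - \left(9 - 481 \sqrt{489}\right) = -82031 + 481 \sqrt{489}$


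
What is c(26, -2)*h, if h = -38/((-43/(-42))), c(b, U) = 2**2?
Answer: -6384/43 ≈ -148.47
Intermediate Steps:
c(b, U) = 4
h = -1596/43 (h = -38/((-43*(-1/42))) = -38/43/42 = -38*42/43 = -1596/43 ≈ -37.116)
c(26, -2)*h = 4*(-1596/43) = -6384/43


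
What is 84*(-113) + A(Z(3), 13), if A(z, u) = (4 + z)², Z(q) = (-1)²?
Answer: -9467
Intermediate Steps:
Z(q) = 1
84*(-113) + A(Z(3), 13) = 84*(-113) + (4 + 1)² = -9492 + 5² = -9492 + 25 = -9467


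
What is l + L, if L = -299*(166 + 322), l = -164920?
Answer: -310832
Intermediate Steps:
L = -145912 (L = -299*488 = -145912)
l + L = -164920 - 145912 = -310832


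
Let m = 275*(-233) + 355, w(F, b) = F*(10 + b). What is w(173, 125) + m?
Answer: -40365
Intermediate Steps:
m = -63720 (m = -64075 + 355 = -63720)
w(173, 125) + m = 173*(10 + 125) - 63720 = 173*135 - 63720 = 23355 - 63720 = -40365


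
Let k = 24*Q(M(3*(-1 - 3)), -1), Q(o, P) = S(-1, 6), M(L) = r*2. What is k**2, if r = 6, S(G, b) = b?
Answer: 20736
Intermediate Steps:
M(L) = 12 (M(L) = 6*2 = 12)
Q(o, P) = 6
k = 144 (k = 24*6 = 144)
k**2 = 144**2 = 20736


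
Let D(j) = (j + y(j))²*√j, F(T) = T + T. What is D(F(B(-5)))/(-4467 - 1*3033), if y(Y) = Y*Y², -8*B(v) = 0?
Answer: 0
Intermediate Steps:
B(v) = 0 (B(v) = -⅛*0 = 0)
F(T) = 2*T
y(Y) = Y³
D(j) = √j*(j + j³)² (D(j) = (j + j³)²*√j = √j*(j + j³)²)
D(F(B(-5)))/(-4467 - 1*3033) = ((2*0)^(5/2)*(1 + (2*0)²)²)/(-4467 - 1*3033) = (0^(5/2)*(1 + 0²)²)/(-4467 - 3033) = (0*(1 + 0)²)/(-7500) = (0*1²)*(-1/7500) = (0*1)*(-1/7500) = 0*(-1/7500) = 0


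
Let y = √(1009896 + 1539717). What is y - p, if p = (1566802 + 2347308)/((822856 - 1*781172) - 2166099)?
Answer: 782822/424883 + √2549613 ≈ 1598.6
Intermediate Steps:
y = √2549613 ≈ 1596.8
p = -782822/424883 (p = 3914110/((822856 - 781172) - 2166099) = 3914110/(41684 - 2166099) = 3914110/(-2124415) = 3914110*(-1/2124415) = -782822/424883 ≈ -1.8424)
y - p = √2549613 - 1*(-782822/424883) = √2549613 + 782822/424883 = 782822/424883 + √2549613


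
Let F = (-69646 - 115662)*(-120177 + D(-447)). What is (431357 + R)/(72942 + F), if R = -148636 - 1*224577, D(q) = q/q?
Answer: 29072/11134823575 ≈ 2.6109e-6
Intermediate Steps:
D(q) = 1
R = -373213 (R = -148636 - 224577 = -373213)
F = 22269574208 (F = (-69646 - 115662)*(-120177 + 1) = -185308*(-120176) = 22269574208)
(431357 + R)/(72942 + F) = (431357 - 373213)/(72942 + 22269574208) = 58144/22269647150 = 58144*(1/22269647150) = 29072/11134823575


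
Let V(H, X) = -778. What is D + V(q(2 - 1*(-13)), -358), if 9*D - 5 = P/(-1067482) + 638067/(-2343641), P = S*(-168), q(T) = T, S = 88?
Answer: -8752851583318432/11258075618829 ≈ -777.47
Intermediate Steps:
P = -14784 (P = 88*(-168) = -14784)
D = 5931248130530/11258075618829 (D = 5/9 + (-14784/(-1067482) + 638067/(-2343641))/9 = 5/9 + (-14784*(-1/1067482) + 638067*(-1/2343641))/9 = 5/9 + (7392/533741 - 638067/2343641)/9 = 5/9 + (⅑)*(-323238324375/1250897290981) = 5/9 - 35915369375/1250897290981 = 5931248130530/11258075618829 ≈ 0.52684)
D + V(q(2 - 1*(-13)), -358) = 5931248130530/11258075618829 - 778 = -8752851583318432/11258075618829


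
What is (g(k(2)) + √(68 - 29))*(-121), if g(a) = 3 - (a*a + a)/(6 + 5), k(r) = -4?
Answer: -231 - 121*√39 ≈ -986.64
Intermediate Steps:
g(a) = 3 - a/11 - a²/11 (g(a) = 3 - (a² + a)/11 = 3 - (a + a²)/11 = 3 - (a/11 + a²/11) = 3 + (-a/11 - a²/11) = 3 - a/11 - a²/11)
(g(k(2)) + √(68 - 29))*(-121) = ((3 - 1/11*(-4) - 1/11*(-4)²) + √(68 - 29))*(-121) = ((3 + 4/11 - 1/11*16) + √39)*(-121) = ((3 + 4/11 - 16/11) + √39)*(-121) = (21/11 + √39)*(-121) = -231 - 121*√39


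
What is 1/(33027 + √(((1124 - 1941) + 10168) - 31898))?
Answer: 33027/1090805276 - I*√22547/1090805276 ≈ 3.0278e-5 - 1.3766e-7*I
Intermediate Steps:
1/(33027 + √(((1124 - 1941) + 10168) - 31898)) = 1/(33027 + √((-817 + 10168) - 31898)) = 1/(33027 + √(9351 - 31898)) = 1/(33027 + √(-22547)) = 1/(33027 + I*√22547)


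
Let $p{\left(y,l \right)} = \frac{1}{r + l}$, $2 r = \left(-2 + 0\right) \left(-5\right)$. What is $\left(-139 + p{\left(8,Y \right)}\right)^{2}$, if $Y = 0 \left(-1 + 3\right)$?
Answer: $\frac{481636}{25} \approx 19265.0$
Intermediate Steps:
$Y = 0$ ($Y = 0 \cdot 2 = 0$)
$r = 5$ ($r = \frac{\left(-2 + 0\right) \left(-5\right)}{2} = \frac{\left(-2\right) \left(-5\right)}{2} = \frac{1}{2} \cdot 10 = 5$)
$p{\left(y,l \right)} = \frac{1}{5 + l}$
$\left(-139 + p{\left(8,Y \right)}\right)^{2} = \left(-139 + \frac{1}{5 + 0}\right)^{2} = \left(-139 + \frac{1}{5}\right)^{2} = \left(- \frac{694}{5}\right)^{2} = \frac{481636}{25}$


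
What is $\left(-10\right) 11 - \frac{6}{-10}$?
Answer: $- \frac{547}{5} \approx -109.4$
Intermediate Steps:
$\left(-10\right) 11 - \frac{6}{-10} = -110 - - \frac{3}{5} = -110 + \frac{3}{5} = - \frac{547}{5}$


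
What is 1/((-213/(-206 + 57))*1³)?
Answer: 149/213 ≈ 0.69953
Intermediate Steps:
1/((-213/(-206 + 57))*1³) = 1/((-213/(-149))*1) = 1/(-1/149*(-213)*1) = 1/((213/149)*1) = 1/(213/149) = 149/213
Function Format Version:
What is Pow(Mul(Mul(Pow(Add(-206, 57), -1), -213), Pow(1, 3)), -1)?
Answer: Rational(149, 213) ≈ 0.69953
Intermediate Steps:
Pow(Mul(Mul(Pow(Add(-206, 57), -1), -213), Pow(1, 3)), -1) = Pow(Mul(Mul(Pow(-149, -1), -213), 1), -1) = Pow(Mul(Mul(Rational(-1, 149), -213), 1), -1) = Pow(Mul(Rational(213, 149), 1), -1) = Pow(Rational(213, 149), -1) = Rational(149, 213)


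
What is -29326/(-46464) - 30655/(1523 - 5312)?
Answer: 23264699/2667456 ≈ 8.7217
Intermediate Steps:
-29326/(-46464) - 30655/(1523 - 5312) = -29326*(-1/46464) - 30655/(-3789) = 1333/2112 - 30655*(-1/3789) = 1333/2112 + 30655/3789 = 23264699/2667456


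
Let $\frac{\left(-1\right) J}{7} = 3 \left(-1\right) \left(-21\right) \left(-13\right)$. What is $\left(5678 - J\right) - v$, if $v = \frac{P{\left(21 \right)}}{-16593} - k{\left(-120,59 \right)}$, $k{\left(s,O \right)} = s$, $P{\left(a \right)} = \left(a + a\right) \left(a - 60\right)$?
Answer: $- \frac{968471}{5531} \approx -175.1$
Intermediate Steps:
$P{\left(a \right)} = 2 a \left(-60 + a\right)$
$J = 5733$ ($J = - 7 \cdot 3 \left(-1\right) \left(-21\right) \left(-13\right) = - 7 \left(-3\right) \left(-21\right) \left(-13\right) = - 7 \cdot 63 \left(-13\right) = \left(-7\right) \left(-819\right) = 5733$)
$v = \frac{664266}{5531}$ ($v = \frac{2 \cdot 21 \left(-60 + 21\right)}{-16593} - -120 = 2 \cdot 21 \left(-39\right) \left(- \frac{1}{16593}\right) + 120 = \left(-1638\right) \left(- \frac{1}{16593}\right) + 120 = \frac{546}{5531} + 120 = \frac{664266}{5531} \approx 120.1$)
$\left(5678 - J\right) - v = \left(5678 - 5733\right) - \frac{664266}{5531} = -55 - \frac{664266}{5531} = - \frac{968471}{5531}$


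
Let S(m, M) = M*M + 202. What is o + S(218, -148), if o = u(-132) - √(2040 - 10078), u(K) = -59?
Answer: 22047 - I*√8038 ≈ 22047.0 - 89.655*I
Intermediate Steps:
S(m, M) = 202 + M² (S(m, M) = M² + 202 = 202 + M²)
o = -59 - I*√8038 (o = -59 - √(2040 - 10078) = -59 - √(-8038) = -59 - I*√8038 ≈ -59.0 - 89.655*I)
o + S(218, -148) = (-59 - I*√8038) + (202 + (-148)²) = (-59 - I*√8038) + (202 + 21904) = (-59 - I*√8038) + 22106 = 22047 - I*√8038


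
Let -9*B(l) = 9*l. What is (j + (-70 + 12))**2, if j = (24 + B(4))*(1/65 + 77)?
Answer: 371332900/169 ≈ 2.1972e+6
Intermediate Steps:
B(l) = -l
j = 20024/13 (j = (24 - 1*4)*(1/65 + 77) = (24 - 4)*(1/65 + 77) = 20*(5006/65) = 20024/13 ≈ 1540.3)
(j + (-70 + 12))**2 = (20024/13 + (-70 + 12))**2 = (20024/13 - 58)**2 = (19270/13)**2 = 371332900/169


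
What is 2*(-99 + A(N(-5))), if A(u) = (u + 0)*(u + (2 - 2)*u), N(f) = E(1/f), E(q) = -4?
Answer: -166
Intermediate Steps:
N(f) = -4
A(u) = u**2 (A(u) = u*(u + 0*u) = u*(u + 0) = u*u = u**2)
2*(-99 + A(N(-5))) = 2*(-99 + (-4)**2) = 2*(-99 + 16) = 2*(-83) = -166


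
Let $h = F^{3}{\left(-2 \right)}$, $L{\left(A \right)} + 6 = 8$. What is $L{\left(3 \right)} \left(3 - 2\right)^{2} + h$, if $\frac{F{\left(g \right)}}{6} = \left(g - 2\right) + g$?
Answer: $-46654$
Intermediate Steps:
$F{\left(g \right)} = -12 + 12 g$ ($F{\left(g \right)} = 6 \left(\left(g - 2\right) + g\right) = 6 \left(\left(-2 + g\right) + g\right) = 6 \left(-2 + 2 g\right) = -12 + 12 g$)
$L{\left(A \right)} = 2$ ($L{\left(A \right)} = -6 + 8 = 2$)
$h = -46656$ ($h = \left(-12 + 12 \left(-2\right)\right)^{3} = \left(-12 - 24\right)^{3} = \left(-36\right)^{3} = -46656$)
$L{\left(3 \right)} \left(3 - 2\right)^{2} + h = 2 \left(3 - 2\right)^{2} - 46656 = 2 \cdot 1^{2} - 46656 = 2 \cdot 1 - 46656 = 2 - 46656 = -46654$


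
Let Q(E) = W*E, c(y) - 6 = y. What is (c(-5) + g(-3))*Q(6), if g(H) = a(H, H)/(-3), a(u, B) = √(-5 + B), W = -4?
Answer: -24 + 16*I*√2 ≈ -24.0 + 22.627*I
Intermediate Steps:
c(y) = 6 + y
g(H) = -√(-5 + H)/3 (g(H) = √(-5 + H)/(-3) = √(-5 + H)*(-⅓) = -√(-5 + H)/3)
Q(E) = -4*E
(c(-5) + g(-3))*Q(6) = ((6 - 5) - √(-5 - 3)/3)*(-4*6) = (1 - 2*I*√2/3)*(-24) = -24 + 16*I*√2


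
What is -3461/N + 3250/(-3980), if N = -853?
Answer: 1100253/339494 ≈ 3.2409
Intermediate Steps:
-3461/N + 3250/(-3980) = -3461/(-853) + 3250/(-3980) = -3461*(-1/853) + 3250*(-1/3980) = 3461/853 - 325/398 = 1100253/339494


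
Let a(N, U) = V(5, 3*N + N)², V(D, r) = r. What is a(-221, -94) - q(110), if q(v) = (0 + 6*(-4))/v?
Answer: 42980092/55 ≈ 7.8146e+5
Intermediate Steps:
q(v) = -24/v (q(v) = (0 - 24)/v = -24/v)
a(N, U) = 16*N² (a(N, U) = (3*N + N)² = (4*N)² = 16*N²)
a(-221, -94) - q(110) = 16*(-221)² - (-24)/110 = 16*48841 - (-24)/110 = 781456 - 1*(-12/55) = 781456 + 12/55 = 42980092/55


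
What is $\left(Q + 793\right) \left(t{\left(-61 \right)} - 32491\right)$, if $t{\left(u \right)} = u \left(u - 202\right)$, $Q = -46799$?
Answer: $756706688$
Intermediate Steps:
$t{\left(u \right)} = u \left(-202 + u\right)$
$\left(Q + 793\right) \left(t{\left(-61 \right)} - 32491\right) = \left(-46799 + 793\right) \left(- 61 \left(-202 - 61\right) - 32491\right) = - 46006 \left(\left(-61\right) \left(-263\right) - 32491\right) = - 46006 \left(16043 - 32491\right) = \left(-46006\right) \left(-16448\right) = 756706688$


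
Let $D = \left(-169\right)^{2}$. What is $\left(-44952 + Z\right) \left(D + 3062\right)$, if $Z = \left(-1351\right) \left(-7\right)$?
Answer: $-1122458385$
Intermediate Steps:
$Z = 9457$
$D = 28561$
$\left(-44952 + Z\right) \left(D + 3062\right) = \left(-44952 + 9457\right) \left(28561 + 3062\right) = \left(-35495\right) 31623 = -1122458385$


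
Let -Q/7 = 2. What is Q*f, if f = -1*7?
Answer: 98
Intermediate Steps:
Q = -14 (Q = -7*2 = -14)
f = -7
Q*f = -14*(-7) = 98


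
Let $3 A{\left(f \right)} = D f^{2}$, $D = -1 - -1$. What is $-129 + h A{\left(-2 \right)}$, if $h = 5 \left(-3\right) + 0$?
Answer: $-129$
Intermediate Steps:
$D = 0$ ($D = -1 + 1 = 0$)
$h = -15$ ($h = -15 + 0 = -15$)
$A{\left(f \right)} = 0$ ($A{\left(f \right)} = \frac{0 f^{2}}{3} = \frac{1}{3} \cdot 0 = 0$)
$-129 + h A{\left(-2 \right)} = -129 - 0 = -129 + 0 = -129$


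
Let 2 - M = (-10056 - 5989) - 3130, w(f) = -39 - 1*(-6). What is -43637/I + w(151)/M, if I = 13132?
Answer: -837260105/251832364 ≈ -3.3247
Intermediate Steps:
w(f) = -33 (w(f) = -39 + 6 = -33)
M = 19177 (M = 2 - ((-10056 - 5989) - 3130) = 2 - (-16045 - 3130) = 2 - 1*(-19175) = 2 + 19175 = 19177)
-43637/I + w(151)/M = -43637/13132 - 33/19177 = -837260105/251832364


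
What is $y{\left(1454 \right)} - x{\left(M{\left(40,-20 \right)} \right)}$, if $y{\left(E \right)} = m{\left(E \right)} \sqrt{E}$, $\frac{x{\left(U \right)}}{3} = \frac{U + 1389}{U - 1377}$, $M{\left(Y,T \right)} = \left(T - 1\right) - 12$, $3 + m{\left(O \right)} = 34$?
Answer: $\frac{678}{235} + 31 \sqrt{1454} \approx 1185.0$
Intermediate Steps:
$m{\left(O \right)} = 31$ ($m{\left(O \right)} = -3 + 34 = 31$)
$M{\left(Y,T \right)} = -13 + T$ ($M{\left(Y,T \right)} = \left(-1 + T\right) - 12 = -13 + T$)
$x{\left(U \right)} = \frac{3 \left(1389 + U\right)}{-1377 + U}$ ($x{\left(U \right)} = 3 \frac{U + 1389}{U - 1377} = 3 \frac{1389 + U}{-1377 + U} = \frac{3 \left(1389 + U\right)}{-1377 + U}$)
$y{\left(E \right)} = 31 \sqrt{E}$
$y{\left(1454 \right)} - x{\left(M{\left(40,-20 \right)} \right)} = 31 \sqrt{1454} - \frac{3 \left(1389 - 33\right)}{-1377 - 33} = 31 \sqrt{1454} - 3 \frac{1}{-1410} \cdot 1356 = 31 \sqrt{1454} - 3 \left(- \frac{1}{1410}\right) 1356 = 31 \sqrt{1454} - - \frac{678}{235} = 31 \sqrt{1454} + \frac{678}{235} = \frac{678}{235} + 31 \sqrt{1454}$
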